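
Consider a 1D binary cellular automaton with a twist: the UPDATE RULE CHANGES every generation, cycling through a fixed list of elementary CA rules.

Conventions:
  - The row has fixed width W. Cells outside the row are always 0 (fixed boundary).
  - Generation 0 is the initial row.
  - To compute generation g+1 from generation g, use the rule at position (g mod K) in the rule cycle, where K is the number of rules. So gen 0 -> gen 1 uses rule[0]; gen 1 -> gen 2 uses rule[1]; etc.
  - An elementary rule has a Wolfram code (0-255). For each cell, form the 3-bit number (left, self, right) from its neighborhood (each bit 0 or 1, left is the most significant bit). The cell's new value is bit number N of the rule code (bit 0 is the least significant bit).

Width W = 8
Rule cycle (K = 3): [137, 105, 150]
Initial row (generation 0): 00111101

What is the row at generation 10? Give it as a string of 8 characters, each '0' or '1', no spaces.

Gen 0: 00111101
Gen 1 (rule 137): 10111000
Gen 2 (rule 105): 01101011
Gen 3 (rule 150): 10001000
Gen 4 (rule 137): 00100011
Gen 5 (rule 105): 10001011
Gen 6 (rule 150): 11011000
Gen 7 (rule 137): 10010011
Gen 8 (rule 105): 00000011
Gen 9 (rule 150): 00000100
Gen 10 (rule 137): 11110001

Answer: 11110001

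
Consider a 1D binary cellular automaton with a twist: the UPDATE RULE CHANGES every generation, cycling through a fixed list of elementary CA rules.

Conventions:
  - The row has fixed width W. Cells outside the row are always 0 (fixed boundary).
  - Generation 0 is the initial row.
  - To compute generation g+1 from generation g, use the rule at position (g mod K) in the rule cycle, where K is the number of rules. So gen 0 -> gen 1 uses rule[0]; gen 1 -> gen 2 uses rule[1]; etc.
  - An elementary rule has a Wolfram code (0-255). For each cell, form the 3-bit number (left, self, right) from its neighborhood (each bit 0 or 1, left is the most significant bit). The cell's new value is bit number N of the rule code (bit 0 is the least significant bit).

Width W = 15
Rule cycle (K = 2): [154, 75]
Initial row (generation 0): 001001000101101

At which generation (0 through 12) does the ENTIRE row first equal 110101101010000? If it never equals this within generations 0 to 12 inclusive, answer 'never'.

Answer: never

Derivation:
Gen 0: 001001000101101
Gen 1 (rule 154): 010110101001000
Gen 2 (rule 75): 100110000010011
Gen 3 (rule 154): 011101000101110
Gen 4 (rule 75): 110100011001010
Gen 5 (rule 154): 100010110110001
Gen 6 (rule 75): 001100110110110
Gen 7 (rule 154): 011011100100101
Gen 8 (rule 75): 111010101001000
Gen 9 (rule 154): 110000000110100
Gen 10 (rule 75): 110111111110001
Gen 11 (rule 154): 100111111101010
Gen 12 (rule 75): 001100000100000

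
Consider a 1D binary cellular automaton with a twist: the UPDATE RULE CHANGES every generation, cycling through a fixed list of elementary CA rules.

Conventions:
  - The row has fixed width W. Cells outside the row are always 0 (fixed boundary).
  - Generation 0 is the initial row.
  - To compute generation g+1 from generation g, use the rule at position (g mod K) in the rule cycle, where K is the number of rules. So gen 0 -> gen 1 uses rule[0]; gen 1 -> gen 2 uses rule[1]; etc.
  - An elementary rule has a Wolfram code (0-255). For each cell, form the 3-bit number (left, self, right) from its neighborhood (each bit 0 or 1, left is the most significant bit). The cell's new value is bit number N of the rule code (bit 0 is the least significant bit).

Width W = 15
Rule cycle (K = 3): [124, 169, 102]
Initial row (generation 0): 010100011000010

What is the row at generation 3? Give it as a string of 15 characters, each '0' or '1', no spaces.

Answer: 100100101011110

Derivation:
Gen 0: 010100011000010
Gen 1 (rule 124): 011110011100011
Gen 2 (rule 169): 011100011001010
Gen 3 (rule 102): 100100101011110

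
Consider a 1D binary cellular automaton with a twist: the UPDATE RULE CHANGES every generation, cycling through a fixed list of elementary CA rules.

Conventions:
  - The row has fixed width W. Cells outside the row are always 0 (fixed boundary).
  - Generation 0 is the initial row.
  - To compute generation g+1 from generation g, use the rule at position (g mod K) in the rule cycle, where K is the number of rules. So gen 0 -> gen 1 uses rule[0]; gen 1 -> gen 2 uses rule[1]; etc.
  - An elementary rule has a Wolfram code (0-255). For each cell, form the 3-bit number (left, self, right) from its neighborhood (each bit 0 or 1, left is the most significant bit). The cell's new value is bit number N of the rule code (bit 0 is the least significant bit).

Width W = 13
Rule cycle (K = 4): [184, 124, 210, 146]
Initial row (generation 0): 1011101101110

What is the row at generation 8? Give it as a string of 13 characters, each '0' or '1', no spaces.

Answer: 1000011011110

Derivation:
Gen 0: 1011101101110
Gen 1 (rule 184): 0111011011101
Gen 2 (rule 124): 0101111110111
Gen 3 (rule 210): 1000111110011
Gen 4 (rule 146): 0101011101100
Gen 5 (rule 184): 0010111011010
Gen 6 (rule 124): 0011101111111
Gen 7 (rule 210): 0101100111111
Gen 8 (rule 146): 1000011011110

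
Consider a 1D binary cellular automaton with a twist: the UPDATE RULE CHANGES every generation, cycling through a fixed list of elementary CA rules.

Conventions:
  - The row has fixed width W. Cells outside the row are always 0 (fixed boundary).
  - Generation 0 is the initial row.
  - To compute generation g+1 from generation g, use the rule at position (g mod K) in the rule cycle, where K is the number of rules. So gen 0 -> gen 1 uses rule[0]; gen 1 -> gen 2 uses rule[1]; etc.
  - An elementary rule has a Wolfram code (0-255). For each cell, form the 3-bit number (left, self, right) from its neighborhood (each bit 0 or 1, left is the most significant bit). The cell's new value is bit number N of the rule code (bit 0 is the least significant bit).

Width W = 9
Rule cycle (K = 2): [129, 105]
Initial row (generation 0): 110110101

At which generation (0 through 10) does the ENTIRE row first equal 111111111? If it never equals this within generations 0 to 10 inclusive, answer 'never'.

Answer: 2

Derivation:
Gen 0: 110110101
Gen 1 (rule 129): 000000000
Gen 2 (rule 105): 111111111
Gen 3 (rule 129): 011111110
Gen 4 (rule 105): 010000010
Gen 5 (rule 129): 000111000
Gen 6 (rule 105): 110101011
Gen 7 (rule 129): 000000000
Gen 8 (rule 105): 111111111
Gen 9 (rule 129): 011111110
Gen 10 (rule 105): 010000010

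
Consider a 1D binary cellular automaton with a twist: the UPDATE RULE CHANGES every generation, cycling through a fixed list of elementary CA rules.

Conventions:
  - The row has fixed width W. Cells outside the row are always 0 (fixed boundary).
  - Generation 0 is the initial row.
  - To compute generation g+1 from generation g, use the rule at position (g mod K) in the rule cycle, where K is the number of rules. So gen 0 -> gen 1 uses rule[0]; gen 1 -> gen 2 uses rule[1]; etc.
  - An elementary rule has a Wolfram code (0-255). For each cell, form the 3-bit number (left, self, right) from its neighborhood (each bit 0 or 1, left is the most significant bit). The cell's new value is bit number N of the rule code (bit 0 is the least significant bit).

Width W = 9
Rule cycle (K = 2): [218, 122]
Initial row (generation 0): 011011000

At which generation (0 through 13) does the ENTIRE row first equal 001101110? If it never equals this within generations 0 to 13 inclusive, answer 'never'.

Answer: never

Derivation:
Gen 0: 011011000
Gen 1 (rule 218): 111011100
Gen 2 (rule 122): 101110110
Gen 3 (rule 218): 001110111
Gen 4 (rule 122): 011011101
Gen 5 (rule 218): 111011100
Gen 6 (rule 122): 101110110
Gen 7 (rule 218): 001110111
Gen 8 (rule 122): 011011101
Gen 9 (rule 218): 111011100
Gen 10 (rule 122): 101110110
Gen 11 (rule 218): 001110111
Gen 12 (rule 122): 011011101
Gen 13 (rule 218): 111011100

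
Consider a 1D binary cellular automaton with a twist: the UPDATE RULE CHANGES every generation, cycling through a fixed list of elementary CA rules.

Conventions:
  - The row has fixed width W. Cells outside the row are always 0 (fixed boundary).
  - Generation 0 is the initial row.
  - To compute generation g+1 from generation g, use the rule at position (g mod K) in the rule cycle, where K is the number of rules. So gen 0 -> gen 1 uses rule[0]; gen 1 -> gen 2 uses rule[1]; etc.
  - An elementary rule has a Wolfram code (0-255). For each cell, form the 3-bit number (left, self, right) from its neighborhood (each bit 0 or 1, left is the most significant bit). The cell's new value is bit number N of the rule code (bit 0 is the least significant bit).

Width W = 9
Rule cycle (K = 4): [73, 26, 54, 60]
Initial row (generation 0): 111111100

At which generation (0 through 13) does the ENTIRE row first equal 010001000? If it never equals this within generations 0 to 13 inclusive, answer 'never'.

Answer: 2

Derivation:
Gen 0: 111111100
Gen 1 (rule 73): 100000101
Gen 2 (rule 26): 010001000
Gen 3 (rule 54): 111011100
Gen 4 (rule 60): 100110010
Gen 5 (rule 73): 000110000
Gen 6 (rule 26): 001101000
Gen 7 (rule 54): 010011100
Gen 8 (rule 60): 011010010
Gen 9 (rule 73): 011000000
Gen 10 (rule 26): 110100000
Gen 11 (rule 54): 001110000
Gen 12 (rule 60): 001001000
Gen 13 (rule 73): 100000011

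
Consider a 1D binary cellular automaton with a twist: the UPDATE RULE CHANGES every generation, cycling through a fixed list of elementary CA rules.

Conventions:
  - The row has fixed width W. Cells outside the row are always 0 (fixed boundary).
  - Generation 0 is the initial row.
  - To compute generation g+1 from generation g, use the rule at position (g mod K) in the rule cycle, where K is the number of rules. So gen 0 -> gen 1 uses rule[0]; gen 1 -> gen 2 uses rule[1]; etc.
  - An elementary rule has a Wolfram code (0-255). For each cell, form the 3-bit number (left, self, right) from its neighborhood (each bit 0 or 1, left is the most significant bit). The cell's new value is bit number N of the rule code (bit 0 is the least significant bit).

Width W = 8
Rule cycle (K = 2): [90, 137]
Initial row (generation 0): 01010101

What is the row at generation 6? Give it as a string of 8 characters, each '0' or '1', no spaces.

Answer: 00111100

Derivation:
Gen 0: 01010101
Gen 1 (rule 90): 10000000
Gen 2 (rule 137): 00111111
Gen 3 (rule 90): 01100001
Gen 4 (rule 137): 01001100
Gen 5 (rule 90): 10111110
Gen 6 (rule 137): 00111100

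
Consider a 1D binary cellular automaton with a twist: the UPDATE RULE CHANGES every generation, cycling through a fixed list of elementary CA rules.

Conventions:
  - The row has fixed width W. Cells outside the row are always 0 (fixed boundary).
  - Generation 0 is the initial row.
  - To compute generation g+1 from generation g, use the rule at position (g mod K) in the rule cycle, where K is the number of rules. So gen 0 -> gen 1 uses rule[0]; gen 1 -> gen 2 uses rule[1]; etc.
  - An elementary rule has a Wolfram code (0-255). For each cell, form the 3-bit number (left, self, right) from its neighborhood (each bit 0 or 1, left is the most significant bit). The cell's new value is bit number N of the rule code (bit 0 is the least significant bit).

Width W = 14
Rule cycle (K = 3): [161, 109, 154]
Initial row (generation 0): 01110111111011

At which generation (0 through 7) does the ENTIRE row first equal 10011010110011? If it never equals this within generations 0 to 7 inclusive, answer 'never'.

Answer: 4

Derivation:
Gen 0: 01110111111011
Gen 1 (rule 161): 00101011110100
Gen 2 (rule 109): 10111110011101
Gen 3 (rule 154): 00111101111000
Gen 4 (rule 161): 10011010110011
Gen 5 (rule 109): 10011111110011
Gen 6 (rule 154): 01111111101110
Gen 7 (rule 161): 00111111010100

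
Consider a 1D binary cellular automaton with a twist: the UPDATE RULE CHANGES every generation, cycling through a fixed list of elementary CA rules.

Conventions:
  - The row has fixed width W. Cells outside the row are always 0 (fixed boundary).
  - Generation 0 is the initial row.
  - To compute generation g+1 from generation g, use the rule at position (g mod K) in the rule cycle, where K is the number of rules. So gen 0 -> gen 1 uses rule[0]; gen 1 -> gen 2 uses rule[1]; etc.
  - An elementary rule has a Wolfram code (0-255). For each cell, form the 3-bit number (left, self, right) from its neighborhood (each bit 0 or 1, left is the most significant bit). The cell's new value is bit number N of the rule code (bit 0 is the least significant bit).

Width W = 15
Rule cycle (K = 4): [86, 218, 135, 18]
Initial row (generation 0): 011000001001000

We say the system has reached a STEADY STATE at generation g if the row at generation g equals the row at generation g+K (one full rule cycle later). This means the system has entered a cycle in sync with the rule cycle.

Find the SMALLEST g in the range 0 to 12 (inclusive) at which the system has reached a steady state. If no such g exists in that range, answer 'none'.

Gen 0: 011000001001000
Gen 1 (rule 86): 101100011111100
Gen 2 (rule 218): 001110111111110
Gen 3 (rule 135): 110100011111100
Gen 4 (rule 18): 000010100000010
Gen 5 (rule 86): 000110110000111
Gen 6 (rule 218): 001110111001111
Gen 7 (rule 135): 110100010010110
Gen 8 (rule 18): 000010101100001
Gen 9 (rule 86): 000110100110011
Gen 10 (rule 218): 001110011111111
Gen 11 (rule 135): 110100101111110
Gen 12 (rule 18): 000011000000001
Gen 13 (rule 86): 000101100000011
Gen 14 (rule 218): 001001110000111
Gen 15 (rule 135): 111010100111010
Gen 16 (rule 18): 000000011000001

Answer: none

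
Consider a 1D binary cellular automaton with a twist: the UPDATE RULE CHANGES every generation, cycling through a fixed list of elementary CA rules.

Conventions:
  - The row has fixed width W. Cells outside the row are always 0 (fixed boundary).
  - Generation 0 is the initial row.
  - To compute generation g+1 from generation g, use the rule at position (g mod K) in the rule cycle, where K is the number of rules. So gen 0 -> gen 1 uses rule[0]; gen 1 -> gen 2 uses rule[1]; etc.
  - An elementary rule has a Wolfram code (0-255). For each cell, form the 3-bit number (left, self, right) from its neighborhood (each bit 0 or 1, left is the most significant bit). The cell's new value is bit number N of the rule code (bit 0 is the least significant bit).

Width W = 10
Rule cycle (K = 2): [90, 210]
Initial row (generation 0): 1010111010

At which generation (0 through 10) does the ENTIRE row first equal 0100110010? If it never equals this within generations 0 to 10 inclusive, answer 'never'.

Gen 0: 1010111010
Gen 1 (rule 90): 0000101001
Gen 2 (rule 210): 0001000110
Gen 3 (rule 90): 0010101111
Gen 4 (rule 210): 0100000111
Gen 5 (rule 90): 1010001101
Gen 6 (rule 210): 0001010100
Gen 7 (rule 90): 0010000010
Gen 8 (rule 210): 0101000101
Gen 9 (rule 90): 1000101000
Gen 10 (rule 210): 0101000100

Answer: never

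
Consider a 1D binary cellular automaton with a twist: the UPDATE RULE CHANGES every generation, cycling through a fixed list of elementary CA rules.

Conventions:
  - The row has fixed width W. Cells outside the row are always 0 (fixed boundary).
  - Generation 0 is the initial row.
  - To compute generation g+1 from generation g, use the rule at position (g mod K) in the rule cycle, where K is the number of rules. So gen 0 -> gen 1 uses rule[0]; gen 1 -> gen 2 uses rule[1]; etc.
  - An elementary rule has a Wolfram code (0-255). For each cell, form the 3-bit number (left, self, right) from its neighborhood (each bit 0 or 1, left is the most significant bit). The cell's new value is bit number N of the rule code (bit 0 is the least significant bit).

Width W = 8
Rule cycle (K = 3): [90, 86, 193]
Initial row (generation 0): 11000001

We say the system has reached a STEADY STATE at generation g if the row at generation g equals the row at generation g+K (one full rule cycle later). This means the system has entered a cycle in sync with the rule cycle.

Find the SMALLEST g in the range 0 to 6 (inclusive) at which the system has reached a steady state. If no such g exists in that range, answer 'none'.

Gen 0: 11000001
Gen 1 (rule 90): 11100010
Gen 2 (rule 86): 00110111
Gen 3 (rule 193): 10010011
Gen 4 (rule 90): 01101111
Gen 5 (rule 86): 10100001
Gen 6 (rule 193): 00001100
Gen 7 (rule 90): 00011110
Gen 8 (rule 86): 00100011
Gen 9 (rule 193): 10001001

Answer: none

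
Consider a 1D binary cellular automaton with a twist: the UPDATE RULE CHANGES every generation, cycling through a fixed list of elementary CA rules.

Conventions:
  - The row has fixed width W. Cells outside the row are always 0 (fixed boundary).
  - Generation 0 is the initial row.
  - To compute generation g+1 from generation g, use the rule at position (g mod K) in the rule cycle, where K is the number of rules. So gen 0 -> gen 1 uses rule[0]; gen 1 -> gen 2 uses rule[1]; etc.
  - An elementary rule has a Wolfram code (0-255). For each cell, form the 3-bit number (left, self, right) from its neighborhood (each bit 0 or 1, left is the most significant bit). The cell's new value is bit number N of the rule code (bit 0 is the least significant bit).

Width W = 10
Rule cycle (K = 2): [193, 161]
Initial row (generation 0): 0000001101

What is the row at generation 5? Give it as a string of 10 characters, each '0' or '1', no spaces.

Gen 0: 0000001101
Gen 1 (rule 193): 1111100100
Gen 2 (rule 161): 0111000001
Gen 3 (rule 193): 0011011100
Gen 4 (rule 161): 1000101001
Gen 5 (rule 193): 0010000000

Answer: 0010000000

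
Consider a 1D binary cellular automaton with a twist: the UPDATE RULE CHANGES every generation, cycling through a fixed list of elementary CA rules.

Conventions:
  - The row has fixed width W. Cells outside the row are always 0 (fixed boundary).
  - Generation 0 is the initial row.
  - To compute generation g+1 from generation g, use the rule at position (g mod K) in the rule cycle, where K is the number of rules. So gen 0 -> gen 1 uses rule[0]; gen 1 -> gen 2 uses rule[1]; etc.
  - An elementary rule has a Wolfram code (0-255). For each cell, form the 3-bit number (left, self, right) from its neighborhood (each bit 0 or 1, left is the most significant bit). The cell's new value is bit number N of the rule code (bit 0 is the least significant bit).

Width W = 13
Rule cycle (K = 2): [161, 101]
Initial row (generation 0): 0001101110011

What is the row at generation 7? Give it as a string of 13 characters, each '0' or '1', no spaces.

Gen 0: 0001101110011
Gen 1 (rule 161): 1100010100000
Gen 2 (rule 101): 0101011101111
Gen 3 (rule 161): 0010101010110
Gen 4 (rule 101): 1011111111010
Gen 5 (rule 161): 0101111110100
Gen 6 (rule 101): 0110000011101
Gen 7 (rule 161): 0000111001010

Answer: 0000111001010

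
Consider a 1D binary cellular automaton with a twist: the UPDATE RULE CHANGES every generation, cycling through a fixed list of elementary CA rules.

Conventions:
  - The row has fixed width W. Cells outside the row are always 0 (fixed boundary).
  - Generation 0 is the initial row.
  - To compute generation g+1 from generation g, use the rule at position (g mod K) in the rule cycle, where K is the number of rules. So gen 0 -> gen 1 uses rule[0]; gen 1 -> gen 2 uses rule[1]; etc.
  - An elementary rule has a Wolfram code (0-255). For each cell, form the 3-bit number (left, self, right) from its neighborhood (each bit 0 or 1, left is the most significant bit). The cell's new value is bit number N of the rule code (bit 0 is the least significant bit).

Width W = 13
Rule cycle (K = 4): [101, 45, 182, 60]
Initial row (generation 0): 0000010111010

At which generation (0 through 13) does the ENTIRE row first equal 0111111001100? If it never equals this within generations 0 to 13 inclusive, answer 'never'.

Answer: never

Derivation:
Gen 0: 0000010111010
Gen 1 (rule 101): 1111011001110
Gen 2 (rule 45): 1000110001000
Gen 3 (rule 182): 1101001011100
Gen 4 (rule 60): 1011101110010
Gen 5 (rule 101): 1100110010010
Gen 6 (rule 45): 1000100010010
Gen 7 (rule 182): 1101110111111
Gen 8 (rule 60): 1011001100000
Gen 9 (rule 101): 1101000101111
Gen 10 (rule 45): 1011010111000
Gen 11 (rule 182): 1100111010100
Gen 12 (rule 60): 1010100111110
Gen 13 (rule 101): 1111100000010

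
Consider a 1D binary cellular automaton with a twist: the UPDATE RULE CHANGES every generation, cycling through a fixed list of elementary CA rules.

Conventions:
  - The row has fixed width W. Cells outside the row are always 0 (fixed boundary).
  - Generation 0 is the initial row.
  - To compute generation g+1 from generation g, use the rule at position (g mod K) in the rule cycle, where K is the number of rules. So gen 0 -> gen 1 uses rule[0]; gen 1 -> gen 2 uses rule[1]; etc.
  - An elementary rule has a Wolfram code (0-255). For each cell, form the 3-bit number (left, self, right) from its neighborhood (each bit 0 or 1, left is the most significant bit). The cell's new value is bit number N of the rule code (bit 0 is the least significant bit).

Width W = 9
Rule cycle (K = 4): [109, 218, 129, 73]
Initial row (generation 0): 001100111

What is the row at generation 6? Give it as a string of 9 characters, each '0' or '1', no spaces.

Gen 0: 001100111
Gen 1 (rule 109): 101100101
Gen 2 (rule 218): 001111000
Gen 3 (rule 129): 100110011
Gen 4 (rule 73): 000110011
Gen 5 (rule 109): 110110011
Gen 6 (rule 218): 110111111

Answer: 110111111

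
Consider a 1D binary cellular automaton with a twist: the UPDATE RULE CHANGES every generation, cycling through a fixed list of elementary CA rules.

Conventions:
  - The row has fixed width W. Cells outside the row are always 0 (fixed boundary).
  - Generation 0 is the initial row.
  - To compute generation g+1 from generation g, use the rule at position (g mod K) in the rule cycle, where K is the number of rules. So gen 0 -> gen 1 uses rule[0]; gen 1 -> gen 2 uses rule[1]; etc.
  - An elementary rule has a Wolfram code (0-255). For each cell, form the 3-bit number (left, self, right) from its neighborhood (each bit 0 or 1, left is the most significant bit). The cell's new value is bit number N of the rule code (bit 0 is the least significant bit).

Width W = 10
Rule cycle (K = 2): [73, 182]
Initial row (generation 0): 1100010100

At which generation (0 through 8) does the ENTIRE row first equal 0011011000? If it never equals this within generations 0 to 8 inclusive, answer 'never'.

Answer: never

Derivation:
Gen 0: 1100010100
Gen 1 (rule 73): 1101000001
Gen 2 (rule 182): 0011100011
Gen 3 (rule 73): 1010101011
Gen 4 (rule 182): 1111111100
Gen 5 (rule 73): 1000000101
Gen 6 (rule 182): 1100001111
Gen 7 (rule 73): 1101101001
Gen 8 (rule 182): 0010011111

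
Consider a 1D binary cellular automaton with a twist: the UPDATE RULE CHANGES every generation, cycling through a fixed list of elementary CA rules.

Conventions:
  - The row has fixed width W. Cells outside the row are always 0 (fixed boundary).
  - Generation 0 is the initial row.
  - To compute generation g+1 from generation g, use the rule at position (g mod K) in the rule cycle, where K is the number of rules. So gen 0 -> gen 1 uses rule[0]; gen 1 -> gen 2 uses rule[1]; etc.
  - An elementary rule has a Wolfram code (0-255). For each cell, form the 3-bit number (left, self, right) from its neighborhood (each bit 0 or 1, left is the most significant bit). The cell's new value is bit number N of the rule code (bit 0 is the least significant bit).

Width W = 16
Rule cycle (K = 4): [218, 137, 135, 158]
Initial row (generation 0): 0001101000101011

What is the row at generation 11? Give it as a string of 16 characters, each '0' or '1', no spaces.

Gen 0: 0001101000101011
Gen 1 (rule 218): 0011100101000011
Gen 2 (rule 137): 1011000000011010
Gen 3 (rule 135): 1000011111100010
Gen 4 (rule 158): 1100111111010111
Gen 5 (rule 218): 1111111111000111
Gen 6 (rule 137): 1111111110010110
Gen 7 (rule 135): 0111111100110000
Gen 8 (rule 158): 1111111011101000
Gen 9 (rule 218): 1111111011100100
Gen 10 (rule 137): 1111110011000001
Gen 11 (rule 135): 0111100100011111

Answer: 0111100100011111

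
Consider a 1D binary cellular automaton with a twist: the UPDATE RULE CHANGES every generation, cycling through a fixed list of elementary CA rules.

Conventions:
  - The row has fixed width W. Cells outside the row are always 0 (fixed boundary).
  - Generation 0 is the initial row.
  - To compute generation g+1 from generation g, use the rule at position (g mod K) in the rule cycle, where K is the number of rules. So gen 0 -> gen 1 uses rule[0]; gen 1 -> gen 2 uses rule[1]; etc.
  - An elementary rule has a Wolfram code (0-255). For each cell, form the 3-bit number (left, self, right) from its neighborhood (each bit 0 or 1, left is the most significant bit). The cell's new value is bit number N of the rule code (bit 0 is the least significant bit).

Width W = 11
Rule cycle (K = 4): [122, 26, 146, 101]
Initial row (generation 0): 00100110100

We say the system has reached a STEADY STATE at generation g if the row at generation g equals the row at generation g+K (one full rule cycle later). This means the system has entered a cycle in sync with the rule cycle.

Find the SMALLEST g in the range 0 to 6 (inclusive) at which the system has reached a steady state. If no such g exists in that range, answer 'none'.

Answer: none

Derivation:
Gen 0: 00100110100
Gen 1 (rule 122): 01011111010
Gen 2 (rule 26): 10010000001
Gen 3 (rule 146): 01101000010
Gen 4 (rule 101): 00111011010
Gen 5 (rule 122): 01101111101
Gen 6 (rule 26): 11001000000
Gen 7 (rule 146): 00110100000
Gen 8 (rule 101): 10011101111
Gen 9 (rule 122): 01110111001
Gen 10 (rule 26): 11000100110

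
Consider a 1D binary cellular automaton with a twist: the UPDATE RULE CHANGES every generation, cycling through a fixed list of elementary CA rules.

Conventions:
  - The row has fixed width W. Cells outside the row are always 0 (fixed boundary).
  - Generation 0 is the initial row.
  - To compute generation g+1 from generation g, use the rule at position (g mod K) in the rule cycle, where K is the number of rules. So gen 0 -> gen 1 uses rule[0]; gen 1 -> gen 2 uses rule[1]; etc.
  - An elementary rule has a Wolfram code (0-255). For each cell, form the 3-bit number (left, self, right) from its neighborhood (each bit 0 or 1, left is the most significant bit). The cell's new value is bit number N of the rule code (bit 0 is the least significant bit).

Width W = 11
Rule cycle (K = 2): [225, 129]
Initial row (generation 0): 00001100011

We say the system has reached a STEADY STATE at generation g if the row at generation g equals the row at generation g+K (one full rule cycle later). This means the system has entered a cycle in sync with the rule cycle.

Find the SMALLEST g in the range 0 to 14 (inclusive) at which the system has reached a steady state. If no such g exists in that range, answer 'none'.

Gen 0: 00001100011
Gen 1 (rule 225): 11100101001
Gen 2 (rule 129): 01000000000
Gen 3 (rule 225): 00011111111
Gen 4 (rule 129): 11001111110
Gen 5 (rule 225): 01000111110
Gen 6 (rule 129): 00010011100
Gen 7 (rule 225): 11000001101
Gen 8 (rule 129): 00011100000
Gen 9 (rule 225): 11001101111
Gen 10 (rule 129): 00000000110
Gen 11 (rule 225): 11111110010
Gen 12 (rule 129): 01111100000
Gen 13 (rule 225): 00111101111
Gen 14 (rule 129): 10011000110
Gen 15 (rule 225): 00001010010
Gen 16 (rule 129): 11100000000

Answer: none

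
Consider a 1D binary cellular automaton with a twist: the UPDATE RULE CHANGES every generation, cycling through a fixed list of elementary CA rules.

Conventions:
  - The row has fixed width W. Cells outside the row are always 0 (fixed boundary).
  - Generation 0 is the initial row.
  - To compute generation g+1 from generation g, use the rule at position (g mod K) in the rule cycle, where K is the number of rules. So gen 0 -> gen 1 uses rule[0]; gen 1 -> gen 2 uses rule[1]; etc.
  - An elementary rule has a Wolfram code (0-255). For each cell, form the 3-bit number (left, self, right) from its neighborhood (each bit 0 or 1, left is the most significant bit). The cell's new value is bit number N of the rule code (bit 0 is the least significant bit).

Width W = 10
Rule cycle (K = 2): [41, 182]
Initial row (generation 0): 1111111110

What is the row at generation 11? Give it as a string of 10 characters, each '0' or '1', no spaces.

Answer: 1000010000

Derivation:
Gen 0: 1111111110
Gen 1 (rule 41): 1000000000
Gen 2 (rule 182): 1100000000
Gen 3 (rule 41): 1001111111
Gen 4 (rule 182): 1110111110
Gen 5 (rule 41): 1001100000
Gen 6 (rule 182): 1110010000
Gen 7 (rule 41): 1000000111
Gen 8 (rule 182): 1100001010
Gen 9 (rule 41): 1001100100
Gen 10 (rule 182): 1110011110
Gen 11 (rule 41): 1000010000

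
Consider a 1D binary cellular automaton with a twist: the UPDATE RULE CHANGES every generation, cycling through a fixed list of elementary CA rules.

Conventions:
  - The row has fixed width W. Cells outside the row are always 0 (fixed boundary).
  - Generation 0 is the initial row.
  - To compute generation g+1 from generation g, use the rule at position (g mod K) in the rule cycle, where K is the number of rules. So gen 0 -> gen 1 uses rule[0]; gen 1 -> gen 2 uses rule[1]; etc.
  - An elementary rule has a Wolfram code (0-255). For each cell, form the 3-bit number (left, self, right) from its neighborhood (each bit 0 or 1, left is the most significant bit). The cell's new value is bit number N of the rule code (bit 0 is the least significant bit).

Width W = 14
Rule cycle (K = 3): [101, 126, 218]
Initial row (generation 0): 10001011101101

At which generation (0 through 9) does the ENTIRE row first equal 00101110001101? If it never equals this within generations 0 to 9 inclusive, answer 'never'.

Answer: never

Derivation:
Gen 0: 10001011101101
Gen 1 (rule 101): 10101100110111
Gen 2 (rule 126): 11111111111101
Gen 3 (rule 218): 11111111111100
Gen 4 (rule 101): 00000000000101
Gen 5 (rule 126): 00000000001111
Gen 6 (rule 218): 00000000011111
Gen 7 (rule 101): 11111111000001
Gen 8 (rule 126): 10000001100011
Gen 9 (rule 218): 01000011110111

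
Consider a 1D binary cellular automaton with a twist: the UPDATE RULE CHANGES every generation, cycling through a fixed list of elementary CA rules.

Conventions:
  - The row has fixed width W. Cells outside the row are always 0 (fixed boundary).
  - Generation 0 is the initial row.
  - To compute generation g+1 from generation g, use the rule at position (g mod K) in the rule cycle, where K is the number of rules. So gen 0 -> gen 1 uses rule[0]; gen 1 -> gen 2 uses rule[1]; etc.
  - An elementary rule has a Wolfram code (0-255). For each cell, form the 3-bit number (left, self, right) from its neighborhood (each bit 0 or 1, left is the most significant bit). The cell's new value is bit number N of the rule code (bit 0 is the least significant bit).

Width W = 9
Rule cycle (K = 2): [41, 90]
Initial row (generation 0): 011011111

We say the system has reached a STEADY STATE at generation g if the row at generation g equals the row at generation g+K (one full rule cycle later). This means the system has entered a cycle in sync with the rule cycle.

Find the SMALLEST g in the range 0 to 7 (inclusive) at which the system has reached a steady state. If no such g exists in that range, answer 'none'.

Gen 0: 011011111
Gen 1 (rule 41): 010110000
Gen 2 (rule 90): 100111000
Gen 3 (rule 41): 000100011
Gen 4 (rule 90): 001010111
Gen 5 (rule 41): 100101100
Gen 6 (rule 90): 011001110
Gen 7 (rule 41): 010001000
Gen 8 (rule 90): 101010100
Gen 9 (rule 41): 010101001

Answer: none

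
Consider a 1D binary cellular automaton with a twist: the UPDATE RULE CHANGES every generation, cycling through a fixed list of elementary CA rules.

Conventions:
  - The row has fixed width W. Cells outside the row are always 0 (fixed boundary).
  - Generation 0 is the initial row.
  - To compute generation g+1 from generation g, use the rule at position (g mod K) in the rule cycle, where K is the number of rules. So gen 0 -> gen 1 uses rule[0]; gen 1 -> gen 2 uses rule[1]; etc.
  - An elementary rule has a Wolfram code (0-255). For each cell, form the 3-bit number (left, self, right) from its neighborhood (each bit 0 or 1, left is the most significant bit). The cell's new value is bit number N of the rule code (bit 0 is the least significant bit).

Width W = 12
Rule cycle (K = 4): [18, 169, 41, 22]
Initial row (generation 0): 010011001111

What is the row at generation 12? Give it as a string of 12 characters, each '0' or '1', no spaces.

Gen 0: 010011001111
Gen 1 (rule 18): 101100110000
Gen 2 (rule 169): 011000100111
Gen 3 (rule 41): 010010000100
Gen 4 (rule 22): 111111001110
Gen 5 (rule 18): 000000110001
Gen 6 (rule 169): 111110100100
Gen 7 (rule 41): 100001000001
Gen 8 (rule 22): 110011100011
Gen 9 (rule 18): 001100010100
Gen 10 (rule 169): 101001001001
Gen 11 (rule 41): 010000000000
Gen 12 (rule 22): 111000000000

Answer: 111000000000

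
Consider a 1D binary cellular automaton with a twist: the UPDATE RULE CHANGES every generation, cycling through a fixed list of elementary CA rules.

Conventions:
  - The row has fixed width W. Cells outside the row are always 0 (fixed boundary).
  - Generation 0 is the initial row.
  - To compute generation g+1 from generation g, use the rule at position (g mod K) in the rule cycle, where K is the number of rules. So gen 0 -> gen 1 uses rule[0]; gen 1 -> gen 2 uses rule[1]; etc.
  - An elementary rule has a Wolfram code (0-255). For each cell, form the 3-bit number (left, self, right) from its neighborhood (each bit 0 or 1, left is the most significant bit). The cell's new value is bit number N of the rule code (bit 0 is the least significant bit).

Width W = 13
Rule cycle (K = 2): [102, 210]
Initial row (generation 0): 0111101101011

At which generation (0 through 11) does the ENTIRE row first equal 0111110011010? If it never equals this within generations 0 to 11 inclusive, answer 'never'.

Gen 0: 0111101101011
Gen 1 (rule 102): 1000110111101
Gen 2 (rule 210): 0101010011100
Gen 3 (rule 102): 1111110100100
Gen 4 (rule 210): 0111110011010
Gen 5 (rule 102): 1000010101110
Gen 6 (rule 210): 0100100000111
Gen 7 (rule 102): 1101100001001
Gen 8 (rule 210): 0100110010110
Gen 9 (rule 102): 1101010111010
Gen 10 (rule 210): 0100000011001
Gen 11 (rule 102): 1100000101011

Answer: 4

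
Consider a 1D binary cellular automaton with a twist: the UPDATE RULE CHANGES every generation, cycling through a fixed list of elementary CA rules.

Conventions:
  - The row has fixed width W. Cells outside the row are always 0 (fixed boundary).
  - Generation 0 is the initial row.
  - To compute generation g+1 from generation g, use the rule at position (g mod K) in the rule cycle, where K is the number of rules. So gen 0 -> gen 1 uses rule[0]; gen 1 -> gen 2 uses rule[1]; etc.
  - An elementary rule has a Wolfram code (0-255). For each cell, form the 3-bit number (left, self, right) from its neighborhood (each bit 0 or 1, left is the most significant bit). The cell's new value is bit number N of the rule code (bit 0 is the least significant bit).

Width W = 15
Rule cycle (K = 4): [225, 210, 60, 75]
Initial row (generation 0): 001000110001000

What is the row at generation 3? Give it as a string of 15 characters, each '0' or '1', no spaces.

Gen 0: 001000110001000
Gen 1 (rule 225): 100010010100011
Gen 2 (rule 210): 010101100010101
Gen 3 (rule 60): 011111010011111

Answer: 011111010011111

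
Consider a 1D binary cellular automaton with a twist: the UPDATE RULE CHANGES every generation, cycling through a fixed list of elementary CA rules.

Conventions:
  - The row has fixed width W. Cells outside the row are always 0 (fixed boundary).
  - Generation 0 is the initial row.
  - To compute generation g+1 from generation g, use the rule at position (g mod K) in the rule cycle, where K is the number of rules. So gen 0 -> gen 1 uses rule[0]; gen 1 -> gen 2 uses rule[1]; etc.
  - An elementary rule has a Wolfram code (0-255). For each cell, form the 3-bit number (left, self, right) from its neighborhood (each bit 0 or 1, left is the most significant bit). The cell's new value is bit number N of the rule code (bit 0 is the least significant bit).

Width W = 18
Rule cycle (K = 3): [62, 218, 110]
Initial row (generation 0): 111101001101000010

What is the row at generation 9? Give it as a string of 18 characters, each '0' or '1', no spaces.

Gen 0: 111101001101000010
Gen 1 (rule 62): 100011111011100111
Gen 2 (rule 218): 010111111011111111
Gen 3 (rule 110): 111100001110000001
Gen 4 (rule 62): 100010011001000011
Gen 5 (rule 218): 010101111110100111
Gen 6 (rule 110): 111111000011101101
Gen 7 (rule 62): 100000100110011011
Gen 8 (rule 218): 010001011111111011
Gen 9 (rule 110): 110011110000001111

Answer: 110011110000001111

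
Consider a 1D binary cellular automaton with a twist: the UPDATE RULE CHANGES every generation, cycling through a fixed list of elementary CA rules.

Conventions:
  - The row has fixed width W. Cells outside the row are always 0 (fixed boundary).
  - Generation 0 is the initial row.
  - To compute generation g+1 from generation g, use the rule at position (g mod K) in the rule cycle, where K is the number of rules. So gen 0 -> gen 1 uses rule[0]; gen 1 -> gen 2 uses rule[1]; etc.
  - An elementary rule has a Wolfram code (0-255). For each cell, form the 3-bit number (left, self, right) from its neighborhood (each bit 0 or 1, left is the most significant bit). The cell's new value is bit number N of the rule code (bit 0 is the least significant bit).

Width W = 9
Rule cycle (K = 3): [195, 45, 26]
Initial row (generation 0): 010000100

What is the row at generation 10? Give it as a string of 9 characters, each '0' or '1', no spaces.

Answer: 111001111

Derivation:
Gen 0: 010000100
Gen 1 (rule 195): 100111001
Gen 2 (rule 45): 100100001
Gen 3 (rule 26): 011010010
Gen 4 (rule 195): 101000100
Gen 5 (rule 45): 111010101
Gen 6 (rule 26): 100000000
Gen 7 (rule 195): 001111111
Gen 8 (rule 45): 101000000
Gen 9 (rule 26): 000100000
Gen 10 (rule 195): 111001111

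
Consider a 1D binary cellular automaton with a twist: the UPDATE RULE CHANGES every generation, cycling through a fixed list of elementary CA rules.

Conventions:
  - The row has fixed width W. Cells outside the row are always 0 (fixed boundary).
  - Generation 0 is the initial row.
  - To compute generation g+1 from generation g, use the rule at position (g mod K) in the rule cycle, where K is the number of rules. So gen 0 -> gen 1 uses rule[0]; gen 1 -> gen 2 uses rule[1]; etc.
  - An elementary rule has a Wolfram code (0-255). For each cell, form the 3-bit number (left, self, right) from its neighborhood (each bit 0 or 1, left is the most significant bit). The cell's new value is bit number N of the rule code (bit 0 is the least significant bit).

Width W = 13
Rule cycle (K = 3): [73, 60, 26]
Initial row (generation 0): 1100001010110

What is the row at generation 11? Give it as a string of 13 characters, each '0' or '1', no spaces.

Answer: 0101111111001

Derivation:
Gen 0: 1100001010110
Gen 1 (rule 73): 1101100000110
Gen 2 (rule 60): 1011010000101
Gen 3 (rule 26): 0010001001000
Gen 4 (rule 73): 1000100000011
Gen 5 (rule 60): 1100110000010
Gen 6 (rule 26): 1011101000101
Gen 7 (rule 73): 0010100010000
Gen 8 (rule 60): 0011110011000
Gen 9 (rule 26): 0110001110100
Gen 10 (rule 73): 0110101010001
Gen 11 (rule 60): 0101111111001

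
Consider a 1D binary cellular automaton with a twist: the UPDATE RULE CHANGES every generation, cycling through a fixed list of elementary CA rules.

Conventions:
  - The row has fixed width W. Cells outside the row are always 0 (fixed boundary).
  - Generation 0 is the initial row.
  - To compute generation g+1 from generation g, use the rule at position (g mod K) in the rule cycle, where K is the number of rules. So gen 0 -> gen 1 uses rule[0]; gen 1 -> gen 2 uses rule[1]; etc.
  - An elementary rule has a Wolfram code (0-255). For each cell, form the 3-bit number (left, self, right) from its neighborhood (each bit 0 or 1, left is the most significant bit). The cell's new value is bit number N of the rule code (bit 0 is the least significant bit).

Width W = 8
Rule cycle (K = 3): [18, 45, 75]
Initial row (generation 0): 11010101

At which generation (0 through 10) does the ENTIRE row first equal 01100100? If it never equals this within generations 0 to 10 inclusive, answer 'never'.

Gen 0: 11010101
Gen 1 (rule 18): 00000000
Gen 2 (rule 45): 11111111
Gen 3 (rule 75): 10000001
Gen 4 (rule 18): 01000010
Gen 5 (rule 45): 01011010
Gen 6 (rule 75): 10011000
Gen 7 (rule 18): 01100100
Gen 8 (rule 45): 01000101
Gen 9 (rule 75): 10011000
Gen 10 (rule 18): 01100100

Answer: 7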